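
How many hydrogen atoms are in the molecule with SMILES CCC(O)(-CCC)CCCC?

22

Hydrogens are implicit in SMILES; fill each atom to its normal valence:
  6 × C: 2 H each → 12
  3 × C: 3 H each → 9
  1 × C: no H
  1 × O: 1 H
  Total hydrogens = 22.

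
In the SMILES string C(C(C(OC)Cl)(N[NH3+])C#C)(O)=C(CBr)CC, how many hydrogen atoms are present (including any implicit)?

Hydrogens are implicit in SMILES; fill each atom to its normal valence:
  4 × C: no H
  2 × C: 3 H each → 6
  2 × C: 2 H each → 4
  2 × C: 1 H each → 2
  1 × Br: no H
  1 × Cl: no H
  1 × N (charge +1): 3 H
  1 × N: 1 H
  1 × O: 1 H
  1 × O: no H
  Total hydrogens = 17.

17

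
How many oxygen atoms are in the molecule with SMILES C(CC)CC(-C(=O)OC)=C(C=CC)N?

2

The symbol for oxygen appears 2 times in the SMILES.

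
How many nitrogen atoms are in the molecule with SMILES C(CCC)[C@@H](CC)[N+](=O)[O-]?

1

The symbol for nitrogen appears 1 time in the SMILES.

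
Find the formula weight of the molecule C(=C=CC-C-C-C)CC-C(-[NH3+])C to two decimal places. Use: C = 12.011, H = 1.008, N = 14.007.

168.30

Molecular formula: C11H22N+.
M = 11×12.011 + 22×1.008 + 1×14.007 = 168.30 g/mol.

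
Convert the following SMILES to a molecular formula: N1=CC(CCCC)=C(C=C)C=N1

C10H14N2

Heavy atoms from the SMILES: 10 C, 2 N.
Implicit hydrogens by atom environment:
  4 × C: 2 H each → 8
  2 × C (aromatic): 1 H each → 2
  2 × C (aromatic): no H
  2 × N (aromatic): no H
  1 × C: 3 H
  1 × C: 1 H
  Total hydrogens = 14.
Molecular formula: C10H14N2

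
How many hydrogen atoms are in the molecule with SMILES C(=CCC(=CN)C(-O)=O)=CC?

11

Hydrogens are implicit in SMILES; fill each atom to its normal valence:
  3 × C: 1 H each → 3
  3 × C: no H
  1 × C: 3 H
  1 × C: 2 H
  1 × N: 2 H
  1 × O: 1 H
  1 × O: no H
  Total hydrogens = 11.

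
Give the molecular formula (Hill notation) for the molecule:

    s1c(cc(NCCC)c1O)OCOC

Heavy atoms from the SMILES: 9 C, 1 N, 3 O, 1 S.
Implicit hydrogens by atom environment:
  3 × C: 2 H each → 6
  3 × C (aromatic): no H
  2 × C: 3 H each → 6
  2 × O: no H
  1 × C (aromatic): 1 H
  1 × N: 1 H
  1 × O: 1 H
  1 × S (aromatic): no H
  Total hydrogens = 15.
Molecular formula: C9H15NO3S

C9H15NO3S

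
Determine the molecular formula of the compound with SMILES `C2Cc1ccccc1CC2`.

Heavy atoms from the SMILES: 10 C.
Implicit hydrogens by atom environment:
  4 × C: 2 H each → 8
  4 × C (aromatic): 1 H each → 4
  2 × C (aromatic): no H
  Total hydrogens = 12.
Molecular formula: C10H12

C10H12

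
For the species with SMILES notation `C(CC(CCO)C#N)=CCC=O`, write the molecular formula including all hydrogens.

Heavy atoms from the SMILES: 9 C, 1 N, 2 O.
Implicit hydrogens by atom environment:
  4 × C: 2 H each → 8
  4 × C: 1 H each → 4
  1 × C: no H
  1 × N: no H
  1 × O: 1 H
  1 × O: no H
  Total hydrogens = 13.
Molecular formula: C9H13NO2

C9H13NO2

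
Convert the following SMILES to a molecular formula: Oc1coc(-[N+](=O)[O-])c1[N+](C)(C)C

C7H11N2O4+

Heavy atoms from the SMILES: 7 C, 2 N, 4 O.
Implicit hydrogens by atom environment:
  3 × C: 3 H each → 9
  3 × C (aromatic): no H
  2 × N (charge +1): no H
  1 × C (aromatic): 1 H
  1 × O: 1 H
  1 × O (aromatic): no H
  1 × O: no H
  1 × O (charge -1): no H
  Total hydrogens = 11.
Net charge +1.
Molecular formula: C7H11N2O4+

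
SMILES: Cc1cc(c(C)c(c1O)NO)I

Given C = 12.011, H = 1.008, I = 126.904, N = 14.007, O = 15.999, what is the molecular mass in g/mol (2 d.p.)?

279.08

Molecular formula: C8H10INO2.
M = 8×12.011 + 10×1.008 + 1×126.904 + 1×14.007 + 2×15.999 = 279.08 g/mol.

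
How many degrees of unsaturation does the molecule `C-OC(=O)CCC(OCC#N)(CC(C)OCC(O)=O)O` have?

Molecular formula from the SMILES: C12H19NO7.
DoU = (2C + 2 + N − H − X)/2 = (2·12 + 2 + 1 − 19 − 0)/2 = 8/2 = 4.
(Structurally: 0 ring(s) + 4 π bond(s) = 4.)

4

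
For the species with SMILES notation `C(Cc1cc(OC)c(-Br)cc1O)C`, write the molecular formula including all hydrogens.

Heavy atoms from the SMILES: 1 Br, 10 C, 2 O.
Implicit hydrogens by atom environment:
  4 × C (aromatic): no H
  2 × C: 3 H each → 6
  2 × C: 2 H each → 4
  2 × C (aromatic): 1 H each → 2
  1 × Br: no H
  1 × O: 1 H
  1 × O: no H
  Total hydrogens = 13.
Molecular formula: C10H13BrO2

C10H13BrO2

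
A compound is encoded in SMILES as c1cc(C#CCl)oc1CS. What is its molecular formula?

Heavy atoms from the SMILES: 7 C, 1 Cl, 1 O, 1 S.
Implicit hydrogens by atom environment:
  2 × C (aromatic): 1 H each → 2
  2 × C (aromatic): no H
  2 × C: no H
  1 × C: 2 H
  1 × Cl: no H
  1 × O (aromatic): no H
  1 × S: 1 H
  Total hydrogens = 5.
Molecular formula: C7H5ClOS

C7H5ClOS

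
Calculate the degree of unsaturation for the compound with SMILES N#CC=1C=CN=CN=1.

6

Molecular formula from the SMILES: C5H3N3.
DoU = (2C + 2 + N − H − X)/2 = (2·5 + 2 + 3 − 3 − 0)/2 = 12/2 = 6.
(Structurally: 1 ring(s) + 5 π bond(s) = 6.)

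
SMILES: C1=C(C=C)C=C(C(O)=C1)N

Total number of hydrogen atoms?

Hydrogens are implicit in SMILES; fill each atom to its normal valence:
  3 × C (aromatic): 1 H each → 3
  3 × C (aromatic): no H
  1 × C: 2 H
  1 × C: 1 H
  1 × N: 2 H
  1 × O: 1 H
  Total hydrogens = 9.

9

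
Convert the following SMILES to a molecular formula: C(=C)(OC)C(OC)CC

Heavy atoms from the SMILES: 7 C, 2 O.
Implicit hydrogens by atom environment:
  3 × C: 3 H each → 9
  2 × C: 2 H each → 4
  2 × O: no H
  1 × C: 1 H
  1 × C: no H
  Total hydrogens = 14.
Molecular formula: C7H14O2

C7H14O2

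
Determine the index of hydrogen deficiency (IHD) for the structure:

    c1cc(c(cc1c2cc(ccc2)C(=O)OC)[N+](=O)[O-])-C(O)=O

Molecular formula from the SMILES: C15H11NO6.
DoU = (2C + 2 + N − H − X)/2 = (2·15 + 2 + 1 − 11 − 0)/2 = 22/2 = 11.
(Structurally: 2 ring(s) + 9 π bond(s) = 11.)

11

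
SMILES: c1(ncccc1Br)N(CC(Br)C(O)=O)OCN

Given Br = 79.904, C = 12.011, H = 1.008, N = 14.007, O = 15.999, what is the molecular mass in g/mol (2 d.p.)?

369.01

Molecular formula: C9H11Br2N3O3.
M = 2×79.904 + 9×12.011 + 11×1.008 + 3×14.007 + 3×15.999 = 369.01 g/mol.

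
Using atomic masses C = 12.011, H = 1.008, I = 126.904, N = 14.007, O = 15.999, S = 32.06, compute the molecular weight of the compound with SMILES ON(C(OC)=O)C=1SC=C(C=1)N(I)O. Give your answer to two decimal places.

330.10

Molecular formula: C6H7IN2O4S.
M = 6×12.011 + 7×1.008 + 1×126.904 + 2×14.007 + 4×15.999 + 1×32.06 = 330.10 g/mol.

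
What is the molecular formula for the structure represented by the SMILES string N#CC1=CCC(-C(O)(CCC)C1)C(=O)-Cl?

C11H14ClNO2

Heavy atoms from the SMILES: 11 C, 1 Cl, 1 N, 2 O.
Implicit hydrogens by atom environment:
  4 × C: 2 H each → 8
  4 × C: no H
  2 × C: 1 H each → 2
  1 × C: 3 H
  1 × Cl: no H
  1 × N: no H
  1 × O: 1 H
  1 × O: no H
  Total hydrogens = 14.
Molecular formula: C11H14ClNO2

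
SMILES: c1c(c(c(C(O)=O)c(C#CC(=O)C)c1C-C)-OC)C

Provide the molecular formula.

C15H16O4

Heavy atoms from the SMILES: 15 C, 4 O.
Implicit hydrogens by atom environment:
  5 × C (aromatic): no H
  4 × C: 3 H each → 12
  4 × C: no H
  3 × O: no H
  1 × C: 2 H
  1 × C (aromatic): 1 H
  1 × O: 1 H
  Total hydrogens = 16.
Molecular formula: C15H16O4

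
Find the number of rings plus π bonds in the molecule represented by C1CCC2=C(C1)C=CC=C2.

5

Molecular formula from the SMILES: C10H12.
DoU = (2C + 2 + N − H − X)/2 = (2·10 + 2 + 0 − 12 − 0)/2 = 10/2 = 5.
(Structurally: 2 ring(s) + 3 π bond(s) = 5.)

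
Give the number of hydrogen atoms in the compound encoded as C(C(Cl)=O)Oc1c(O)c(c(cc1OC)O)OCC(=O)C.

13

Hydrogens are implicit in SMILES; fill each atom to its normal valence:
  5 × C (aromatic): no H
  5 × O: no H
  2 × C: 3 H each → 6
  2 × C: 2 H each → 4
  2 × C: no H
  2 × O: 1 H each → 2
  1 × C (aromatic): 1 H
  1 × Cl: no H
  Total hydrogens = 13.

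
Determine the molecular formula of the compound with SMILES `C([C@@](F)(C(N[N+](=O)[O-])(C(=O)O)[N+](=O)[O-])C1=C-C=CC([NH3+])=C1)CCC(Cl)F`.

Heavy atoms from the SMILES: 13 C, 1 Cl, 2 F, 4 N, 6 O.
Implicit hydrogens by atom environment:
  4 × C (aromatic): 1 H each → 4
  3 × C: 2 H each → 6
  3 × C: no H
  3 × O: no H
  2 × C (aromatic): no H
  2 × F: no H
  2 × N (charge +1): no H
  2 × O (charge -1): no H
  1 × C: 1 H
  1 × Cl: no H
  1 × N (charge +1): 3 H
  1 × N: 1 H
  1 × O: 1 H
  Total hydrogens = 16.
Net charge +1.
Molecular formula: C13H16ClF2N4O6+

C13H16ClF2N4O6+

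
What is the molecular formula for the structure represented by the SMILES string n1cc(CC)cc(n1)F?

C6H7FN2

Heavy atoms from the SMILES: 6 C, 1 F, 2 N.
Implicit hydrogens by atom environment:
  2 × C (aromatic): 1 H each → 2
  2 × C (aromatic): no H
  2 × N (aromatic): no H
  1 × C: 3 H
  1 × C: 2 H
  1 × F: no H
  Total hydrogens = 7.
Molecular formula: C6H7FN2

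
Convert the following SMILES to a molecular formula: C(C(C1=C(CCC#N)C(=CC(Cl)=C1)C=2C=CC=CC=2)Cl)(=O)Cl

C17H12Cl3NO

Heavy atoms from the SMILES: 17 C, 3 Cl, 1 N, 1 O.
Implicit hydrogens by atom environment:
  7 × C (aromatic): 1 H each → 7
  5 × C (aromatic): no H
  3 × Cl: no H
  2 × C: 2 H each → 4
  2 × C: no H
  1 × C: 1 H
  1 × N: no H
  1 × O: no H
  Total hydrogens = 12.
Molecular formula: C17H12Cl3NO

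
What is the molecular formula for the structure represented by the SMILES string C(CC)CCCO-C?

Heavy atoms from the SMILES: 7 C, 1 O.
Implicit hydrogens by atom environment:
  5 × C: 2 H each → 10
  2 × C: 3 H each → 6
  1 × O: no H
  Total hydrogens = 16.
Molecular formula: C7H16O

C7H16O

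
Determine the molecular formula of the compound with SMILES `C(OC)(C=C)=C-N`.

Heavy atoms from the SMILES: 5 C, 1 N, 1 O.
Implicit hydrogens by atom environment:
  2 × C: 1 H each → 2
  1 × C: 3 H
  1 × C: 2 H
  1 × C: no H
  1 × N: 2 H
  1 × O: no H
  Total hydrogens = 9.
Molecular formula: C5H9NO

C5H9NO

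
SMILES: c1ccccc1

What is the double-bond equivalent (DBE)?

Molecular formula from the SMILES: C6H6.
DoU = (2C + 2 + N − H − X)/2 = (2·6 + 2 + 0 − 6 − 0)/2 = 8/2 = 4.
(Structurally: 1 ring(s) + 3 π bond(s) = 4.)

4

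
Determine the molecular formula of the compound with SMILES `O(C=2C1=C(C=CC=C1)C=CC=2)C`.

C11H10O

Heavy atoms from the SMILES: 11 C, 1 O.
Implicit hydrogens by atom environment:
  7 × C (aromatic): 1 H each → 7
  3 × C (aromatic): no H
  1 × C: 3 H
  1 × O: no H
  Total hydrogens = 10.
Molecular formula: C11H10O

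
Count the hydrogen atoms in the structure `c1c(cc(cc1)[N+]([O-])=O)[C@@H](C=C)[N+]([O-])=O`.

8

Hydrogens are implicit in SMILES; fill each atom to its normal valence:
  4 × C (aromatic): 1 H each → 4
  2 × C: 1 H each → 2
  2 × C (aromatic): no H
  2 × N (charge +1): no H
  2 × O: no H
  2 × O (charge -1): no H
  1 × C: 2 H
  Total hydrogens = 8.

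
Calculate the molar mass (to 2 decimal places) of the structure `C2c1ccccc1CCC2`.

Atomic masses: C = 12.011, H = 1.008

Molecular formula: C10H12.
M = 10×12.011 + 12×1.008 = 132.21 g/mol.

132.21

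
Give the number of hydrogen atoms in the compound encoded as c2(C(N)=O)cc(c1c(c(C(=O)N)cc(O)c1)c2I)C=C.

11

Hydrogens are implicit in SMILES; fill each atom to its normal valence:
  7 × C (aromatic): no H
  3 × C (aromatic): 1 H each → 3
  2 × C: no H
  2 × N: 2 H each → 4
  2 × O: no H
  1 × C: 2 H
  1 × C: 1 H
  1 × I: no H
  1 × O: 1 H
  Total hydrogens = 11.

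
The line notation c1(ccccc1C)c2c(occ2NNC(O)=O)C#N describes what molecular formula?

Heavy atoms from the SMILES: 13 C, 3 N, 3 O.
Implicit hydrogens by atom environment:
  5 × C (aromatic): 1 H each → 5
  5 × C (aromatic): no H
  2 × C: no H
  2 × N: 1 H each → 2
  1 × C: 3 H
  1 × N: no H
  1 × O: 1 H
  1 × O (aromatic): no H
  1 × O: no H
  Total hydrogens = 11.
Molecular formula: C13H11N3O3

C13H11N3O3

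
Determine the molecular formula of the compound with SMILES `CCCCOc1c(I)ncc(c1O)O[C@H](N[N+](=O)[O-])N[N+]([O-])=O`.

Heavy atoms from the SMILES: 10 C, 1 I, 5 N, 7 O.
Implicit hydrogens by atom environment:
  4 × C (aromatic): no H
  4 × O: no H
  3 × C: 2 H each → 6
  2 × N: 1 H each → 2
  2 × N (charge +1): no H
  2 × O (charge -1): no H
  1 × C: 3 H
  1 × C (aromatic): 1 H
  1 × C: 1 H
  1 × I: no H
  1 × N (aromatic): no H
  1 × O: 1 H
  Total hydrogens = 14.
Molecular formula: C10H14IN5O7

C10H14IN5O7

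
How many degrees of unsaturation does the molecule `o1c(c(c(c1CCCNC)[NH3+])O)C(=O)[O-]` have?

Molecular formula from the SMILES: C9H14N2O4.
DoU = (2C + 2 + N − H − X)/2 = (2·9 + 2 + 2 − 14 − 0)/2 = 8/2 = 4.
(Structurally: 1 ring(s) + 3 π bond(s) = 4.)

4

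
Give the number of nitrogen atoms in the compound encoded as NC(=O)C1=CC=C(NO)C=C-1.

The symbol for nitrogen appears 2 times in the SMILES.

2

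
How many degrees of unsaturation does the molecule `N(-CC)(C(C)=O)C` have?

Molecular formula from the SMILES: C5H11NO.
DoU = (2C + 2 + N − H − X)/2 = (2·5 + 2 + 1 − 11 − 0)/2 = 2/2 = 1.
(Structurally: 0 ring(s) + 1 π bond(s) = 1.)

1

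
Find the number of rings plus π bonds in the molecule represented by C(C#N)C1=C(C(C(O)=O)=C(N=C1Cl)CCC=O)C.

8

Molecular formula from the SMILES: C12H11ClN2O3.
DoU = (2C + 2 + N − H − X)/2 = (2·12 + 2 + 2 − 11 − 1)/2 = 16/2 = 8.
(Structurally: 1 ring(s) + 7 π bond(s) = 8.)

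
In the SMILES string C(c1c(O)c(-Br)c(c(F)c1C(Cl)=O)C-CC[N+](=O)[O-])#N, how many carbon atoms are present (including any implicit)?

The symbol for carbon appears 11 times in the SMILES. Lowercase c denotes aromatic carbon and counts toward C.

11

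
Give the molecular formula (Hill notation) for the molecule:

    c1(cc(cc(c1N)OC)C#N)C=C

C10H10N2O

Heavy atoms from the SMILES: 10 C, 2 N, 1 O.
Implicit hydrogens by atom environment:
  4 × C (aromatic): no H
  2 × C (aromatic): 1 H each → 2
  1 × C: 3 H
  1 × C: 2 H
  1 × C: 1 H
  1 × C: no H
  1 × N: 2 H
  1 × N: no H
  1 × O: no H
  Total hydrogens = 10.
Molecular formula: C10H10N2O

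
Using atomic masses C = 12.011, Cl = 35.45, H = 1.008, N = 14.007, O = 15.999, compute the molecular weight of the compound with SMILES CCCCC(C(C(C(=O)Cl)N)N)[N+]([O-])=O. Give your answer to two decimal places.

Molecular formula: C8H16ClN3O3.
M = 8×12.011 + 1×35.45 + 16×1.008 + 3×14.007 + 3×15.999 = 237.68 g/mol.

237.68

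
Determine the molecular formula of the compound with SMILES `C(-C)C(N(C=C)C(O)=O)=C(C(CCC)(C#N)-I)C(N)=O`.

Heavy atoms from the SMILES: 13 C, 1 I, 3 N, 3 O.
Implicit hydrogens by atom environment:
  6 × C: no H
  4 × C: 2 H each → 8
  2 × C: 3 H each → 6
  2 × N: no H
  2 × O: no H
  1 × C: 1 H
  1 × I: no H
  1 × N: 2 H
  1 × O: 1 H
  Total hydrogens = 18.
Molecular formula: C13H18IN3O3

C13H18IN3O3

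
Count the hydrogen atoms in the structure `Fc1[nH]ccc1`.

Hydrogens are implicit in SMILES; fill each atom to its normal valence:
  3 × C (aromatic): 1 H each → 3
  1 × C (aromatic): no H
  1 × F: no H
  1 × N (aromatic): 1 H
  Total hydrogens = 4.

4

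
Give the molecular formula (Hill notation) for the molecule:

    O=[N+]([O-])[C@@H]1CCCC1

C5H9NO2

Heavy atoms from the SMILES: 5 C, 1 N, 2 O.
Implicit hydrogens by atom environment:
  4 × C: 2 H each → 8
  1 × C: 1 H
  1 × N (charge +1): no H
  1 × O: no H
  1 × O (charge -1): no H
  Total hydrogens = 9.
Molecular formula: C5H9NO2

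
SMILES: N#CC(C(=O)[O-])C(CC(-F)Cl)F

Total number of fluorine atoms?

2

The symbol for fluorine appears 2 times in the SMILES.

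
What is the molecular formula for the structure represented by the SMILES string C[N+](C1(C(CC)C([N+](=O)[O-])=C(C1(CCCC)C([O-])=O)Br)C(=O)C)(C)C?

C17H27BrN2O5

Heavy atoms from the SMILES: 1 Br, 17 C, 2 N, 5 O.
Implicit hydrogens by atom environment:
  6 × C: 3 H each → 18
  6 × C: no H
  4 × C: 2 H each → 8
  3 × O: no H
  2 × N (charge +1): no H
  2 × O (charge -1): no H
  1 × Br: no H
  1 × C: 1 H
  Total hydrogens = 27.
Molecular formula: C17H27BrN2O5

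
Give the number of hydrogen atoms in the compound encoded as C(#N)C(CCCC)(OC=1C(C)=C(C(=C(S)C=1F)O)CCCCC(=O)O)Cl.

Hydrogens are implicit in SMILES; fill each atom to its normal valence:
  7 × C: 2 H each → 14
  6 × C (aromatic): no H
  3 × C: no H
  2 × C: 3 H each → 6
  2 × O: 1 H each → 2
  2 × O: no H
  1 × Cl: no H
  1 × F: no H
  1 × N: no H
  1 × S: 1 H
  Total hydrogens = 23.

23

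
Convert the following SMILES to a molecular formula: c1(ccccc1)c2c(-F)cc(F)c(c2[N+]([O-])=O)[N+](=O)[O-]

Heavy atoms from the SMILES: 12 C, 2 F, 2 N, 4 O.
Implicit hydrogens by atom environment:
  6 × C (aromatic): 1 H each → 6
  6 × C (aromatic): no H
  2 × F: no H
  2 × N (charge +1): no H
  2 × O: no H
  2 × O (charge -1): no H
  Total hydrogens = 6.
Molecular formula: C12H6F2N2O4

C12H6F2N2O4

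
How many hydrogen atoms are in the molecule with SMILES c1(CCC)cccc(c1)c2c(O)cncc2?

15

Hydrogens are implicit in SMILES; fill each atom to its normal valence:
  7 × C (aromatic): 1 H each → 7
  4 × C (aromatic): no H
  2 × C: 2 H each → 4
  1 × C: 3 H
  1 × N (aromatic): no H
  1 × O: 1 H
  Total hydrogens = 15.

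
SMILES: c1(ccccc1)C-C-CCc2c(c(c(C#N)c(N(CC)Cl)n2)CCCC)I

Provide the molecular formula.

Heavy atoms from the SMILES: 22 C, 1 Cl, 1 I, 3 N.
Implicit hydrogens by atom environment:
  8 × C: 2 H each → 16
  6 × C (aromatic): no H
  5 × C (aromatic): 1 H each → 5
  2 × C: 3 H each → 6
  2 × N: no H
  1 × C: no H
  1 × Cl: no H
  1 × I: no H
  1 × N (aromatic): no H
  Total hydrogens = 27.
Molecular formula: C22H27ClIN3

C22H27ClIN3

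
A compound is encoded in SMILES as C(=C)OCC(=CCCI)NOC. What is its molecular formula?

Heavy atoms from the SMILES: 8 C, 1 I, 1 N, 2 O.
Implicit hydrogens by atom environment:
  4 × C: 2 H each → 8
  2 × C: 1 H each → 2
  2 × O: no H
  1 × C: 3 H
  1 × C: no H
  1 × I: no H
  1 × N: 1 H
  Total hydrogens = 14.
Molecular formula: C8H14INO2

C8H14INO2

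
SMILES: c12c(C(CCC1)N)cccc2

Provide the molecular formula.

Heavy atoms from the SMILES: 10 C, 1 N.
Implicit hydrogens by atom environment:
  4 × C (aromatic): 1 H each → 4
  3 × C: 2 H each → 6
  2 × C (aromatic): no H
  1 × C: 1 H
  1 × N: 2 H
  Total hydrogens = 13.
Molecular formula: C10H13N

C10H13N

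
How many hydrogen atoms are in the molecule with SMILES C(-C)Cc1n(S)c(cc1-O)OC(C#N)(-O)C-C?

16

Hydrogens are implicit in SMILES; fill each atom to its normal valence:
  3 × C: 2 H each → 6
  3 × C (aromatic): no H
  2 × C: 3 H each → 6
  2 × C: no H
  2 × O: 1 H each → 2
  1 × C (aromatic): 1 H
  1 × N (aromatic): no H
  1 × N: no H
  1 × O: no H
  1 × S: 1 H
  Total hydrogens = 16.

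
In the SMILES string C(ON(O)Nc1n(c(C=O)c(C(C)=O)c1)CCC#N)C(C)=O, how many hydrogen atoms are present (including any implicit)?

Hydrogens are implicit in SMILES; fill each atom to its normal valence:
  4 × O: no H
  3 × C: 2 H each → 6
  3 × C (aromatic): no H
  3 × C: no H
  2 × C: 3 H each → 6
  2 × N: no H
  1 × C (aromatic): 1 H
  1 × C: 1 H
  1 × N: 1 H
  1 × N (aromatic): no H
  1 × O: 1 H
  Total hydrogens = 16.

16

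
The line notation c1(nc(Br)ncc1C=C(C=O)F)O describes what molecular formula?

Heavy atoms from the SMILES: 1 Br, 7 C, 1 F, 2 N, 2 O.
Implicit hydrogens by atom environment:
  3 × C (aromatic): no H
  2 × C: 1 H each → 2
  2 × N (aromatic): no H
  1 × Br: no H
  1 × C (aromatic): 1 H
  1 × C: no H
  1 × F: no H
  1 × O: 1 H
  1 × O: no H
  Total hydrogens = 4.
Molecular formula: C7H4BrFN2O2

C7H4BrFN2O2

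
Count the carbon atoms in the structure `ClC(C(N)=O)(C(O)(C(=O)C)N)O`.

5

The symbol for carbon appears 5 times in the SMILES. (Cl is a single chlorine, not C + l.)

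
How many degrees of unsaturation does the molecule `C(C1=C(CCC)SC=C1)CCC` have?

Molecular formula from the SMILES: C11H18S.
DoU = (2C + 2 + N − H − X)/2 = (2·11 + 2 + 0 − 18 − 0)/2 = 6/2 = 3.
(Structurally: 1 ring(s) + 2 π bond(s) = 3.)

3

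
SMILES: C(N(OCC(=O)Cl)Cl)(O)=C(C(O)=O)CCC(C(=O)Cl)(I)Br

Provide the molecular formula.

C9H8BrCl3INO6

Heavy atoms from the SMILES: 1 Br, 9 C, 3 Cl, 1 I, 1 N, 6 O.
Implicit hydrogens by atom environment:
  6 × C: no H
  4 × O: no H
  3 × C: 2 H each → 6
  3 × Cl: no H
  2 × O: 1 H each → 2
  1 × Br: no H
  1 × I: no H
  1 × N: no H
  Total hydrogens = 8.
Molecular formula: C9H8BrCl3INO6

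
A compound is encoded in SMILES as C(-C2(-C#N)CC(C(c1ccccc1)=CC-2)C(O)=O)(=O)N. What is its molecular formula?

C15H14N2O3

Heavy atoms from the SMILES: 15 C, 2 N, 3 O.
Implicit hydrogens by atom environment:
  5 × C (aromatic): 1 H each → 5
  5 × C: no H
  2 × C: 2 H each → 4
  2 × C: 1 H each → 2
  2 × O: no H
  1 × C (aromatic): no H
  1 × N: 2 H
  1 × N: no H
  1 × O: 1 H
  Total hydrogens = 14.
Molecular formula: C15H14N2O3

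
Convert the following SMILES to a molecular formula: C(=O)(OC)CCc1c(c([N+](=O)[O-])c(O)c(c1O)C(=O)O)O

C11H11NO9

Heavy atoms from the SMILES: 11 C, 1 N, 9 O.
Implicit hydrogens by atom environment:
  6 × C (aromatic): no H
  4 × O: 1 H each → 4
  4 × O: no H
  2 × C: 2 H each → 4
  2 × C: no H
  1 × C: 3 H
  1 × N (charge +1): no H
  1 × O (charge -1): no H
  Total hydrogens = 11.
Molecular formula: C11H11NO9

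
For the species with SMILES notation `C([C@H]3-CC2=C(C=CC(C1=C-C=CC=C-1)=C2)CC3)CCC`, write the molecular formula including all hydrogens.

Heavy atoms from the SMILES: 20 C.
Implicit hydrogens by atom environment:
  8 × C (aromatic): 1 H each → 8
  6 × C: 2 H each → 12
  4 × C (aromatic): no H
  1 × C: 3 H
  1 × C: 1 H
  Total hydrogens = 24.
Molecular formula: C20H24

C20H24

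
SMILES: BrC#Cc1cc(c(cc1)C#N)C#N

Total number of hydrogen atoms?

Hydrogens are implicit in SMILES; fill each atom to its normal valence:
  4 × C: no H
  3 × C (aromatic): 1 H each → 3
  3 × C (aromatic): no H
  2 × N: no H
  1 × Br: no H
  Total hydrogens = 3.

3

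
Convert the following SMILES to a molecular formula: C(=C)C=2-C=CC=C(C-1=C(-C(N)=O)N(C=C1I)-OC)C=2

C14H13IN2O2

Heavy atoms from the SMILES: 14 C, 1 I, 2 N, 2 O.
Implicit hydrogens by atom environment:
  5 × C (aromatic): 1 H each → 5
  5 × C (aromatic): no H
  2 × O: no H
  1 × C: 3 H
  1 × C: 2 H
  1 × C: 1 H
  1 × C: no H
  1 × I: no H
  1 × N: 2 H
  1 × N (aromatic): no H
  Total hydrogens = 13.
Molecular formula: C14H13IN2O2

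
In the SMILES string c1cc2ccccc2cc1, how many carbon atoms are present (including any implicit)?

10

The symbol for carbon appears 10 times in the SMILES. Lowercase c denotes aromatic carbon and counts toward C.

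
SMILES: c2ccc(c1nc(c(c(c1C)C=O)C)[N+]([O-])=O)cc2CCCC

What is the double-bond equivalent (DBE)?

10

Molecular formula from the SMILES: C18H20N2O3.
DoU = (2C + 2 + N − H − X)/2 = (2·18 + 2 + 2 − 20 − 0)/2 = 20/2 = 10.
(Structurally: 2 ring(s) + 8 π bond(s) = 10.)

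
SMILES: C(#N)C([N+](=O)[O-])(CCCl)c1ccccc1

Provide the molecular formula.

Heavy atoms from the SMILES: 10 C, 1 Cl, 2 N, 2 O.
Implicit hydrogens by atom environment:
  5 × C (aromatic): 1 H each → 5
  2 × C: 2 H each → 4
  2 × C: no H
  1 × C (aromatic): no H
  1 × Cl: no H
  1 × N (charge +1): no H
  1 × N: no H
  1 × O: no H
  1 × O (charge -1): no H
  Total hydrogens = 9.
Molecular formula: C10H9ClN2O2

C10H9ClN2O2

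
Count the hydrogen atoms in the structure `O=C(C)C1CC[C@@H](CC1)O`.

14

Hydrogens are implicit in SMILES; fill each atom to its normal valence:
  4 × C: 2 H each → 8
  2 × C: 1 H each → 2
  1 × C: 3 H
  1 × C: no H
  1 × O: 1 H
  1 × O: no H
  Total hydrogens = 14.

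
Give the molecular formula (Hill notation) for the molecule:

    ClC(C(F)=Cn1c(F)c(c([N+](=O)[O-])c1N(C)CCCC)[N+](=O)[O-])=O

Heavy atoms from the SMILES: 12 C, 1 Cl, 2 F, 4 N, 5 O.
Implicit hydrogens by atom environment:
  4 × C (aromatic): no H
  3 × C: 2 H each → 6
  3 × O: no H
  2 × C: 3 H each → 6
  2 × C: no H
  2 × F: no H
  2 × N (charge +1): no H
  2 × O (charge -1): no H
  1 × C: 1 H
  1 × Cl: no H
  1 × N (aromatic): no H
  1 × N: no H
  Total hydrogens = 13.
Molecular formula: C12H13ClF2N4O5

C12H13ClF2N4O5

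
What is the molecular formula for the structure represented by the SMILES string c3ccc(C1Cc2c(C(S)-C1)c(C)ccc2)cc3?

C17H18S

Heavy atoms from the SMILES: 17 C, 1 S.
Implicit hydrogens by atom environment:
  8 × C (aromatic): 1 H each → 8
  4 × C (aromatic): no H
  2 × C: 2 H each → 4
  2 × C: 1 H each → 2
  1 × C: 3 H
  1 × S: 1 H
  Total hydrogens = 18.
Molecular formula: C17H18S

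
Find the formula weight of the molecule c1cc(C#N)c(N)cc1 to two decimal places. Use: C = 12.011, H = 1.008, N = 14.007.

118.14

Molecular formula: C7H6N2.
M = 7×12.011 + 6×1.008 + 2×14.007 = 118.14 g/mol.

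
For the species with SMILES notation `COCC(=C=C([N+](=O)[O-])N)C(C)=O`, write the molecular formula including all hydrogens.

C7H10N2O4

Heavy atoms from the SMILES: 7 C, 2 N, 4 O.
Implicit hydrogens by atom environment:
  4 × C: no H
  3 × O: no H
  2 × C: 3 H each → 6
  1 × C: 2 H
  1 × N: 2 H
  1 × N (charge +1): no H
  1 × O (charge -1): no H
  Total hydrogens = 10.
Molecular formula: C7H10N2O4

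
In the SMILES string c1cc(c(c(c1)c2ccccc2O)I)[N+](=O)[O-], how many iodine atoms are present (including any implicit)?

1

The symbol for iodine appears 1 time in the SMILES.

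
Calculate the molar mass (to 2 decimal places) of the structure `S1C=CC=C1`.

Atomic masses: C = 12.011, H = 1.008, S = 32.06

84.14

Molecular formula: C4H4S.
M = 4×12.011 + 4×1.008 + 1×32.06 = 84.14 g/mol.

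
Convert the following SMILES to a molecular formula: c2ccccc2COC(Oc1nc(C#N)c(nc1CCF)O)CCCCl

Heavy atoms from the SMILES: 18 C, 1 Cl, 1 F, 3 N, 3 O.
Implicit hydrogens by atom environment:
  6 × C: 2 H each → 12
  5 × C (aromatic): 1 H each → 5
  5 × C (aromatic): no H
  2 × N (aromatic): no H
  2 × O: no H
  1 × C: 1 H
  1 × C: no H
  1 × Cl: no H
  1 × F: no H
  1 × N: no H
  1 × O: 1 H
  Total hydrogens = 19.
Molecular formula: C18H19ClFN3O3

C18H19ClFN3O3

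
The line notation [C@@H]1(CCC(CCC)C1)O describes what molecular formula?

Heavy atoms from the SMILES: 8 C, 1 O.
Implicit hydrogens by atom environment:
  5 × C: 2 H each → 10
  2 × C: 1 H each → 2
  1 × C: 3 H
  1 × O: 1 H
  Total hydrogens = 16.
Molecular formula: C8H16O

C8H16O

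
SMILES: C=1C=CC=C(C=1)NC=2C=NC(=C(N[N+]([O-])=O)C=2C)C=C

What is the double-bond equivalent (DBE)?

10

Molecular formula from the SMILES: C14H14N4O2.
DoU = (2C + 2 + N − H − X)/2 = (2·14 + 2 + 4 − 14 − 0)/2 = 20/2 = 10.
(Structurally: 2 ring(s) + 8 π bond(s) = 10.)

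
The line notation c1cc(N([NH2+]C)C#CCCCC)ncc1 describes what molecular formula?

Heavy atoms from the SMILES: 12 C, 3 N.
Implicit hydrogens by atom environment:
  4 × C (aromatic): 1 H each → 4
  3 × C: 2 H each → 6
  2 × C: 3 H each → 6
  2 × C: no H
  1 × C (aromatic): no H
  1 × N (charge +1): 2 H
  1 × N (aromatic): no H
  1 × N: no H
  Total hydrogens = 18.
Net charge +1.
Molecular formula: C12H18N3+

C12H18N3+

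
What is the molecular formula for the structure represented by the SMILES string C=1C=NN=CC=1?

C4H4N2

Heavy atoms from the SMILES: 4 C, 2 N.
Implicit hydrogens by atom environment:
  4 × C (aromatic): 1 H each → 4
  2 × N (aromatic): no H
  Total hydrogens = 4.
Molecular formula: C4H4N2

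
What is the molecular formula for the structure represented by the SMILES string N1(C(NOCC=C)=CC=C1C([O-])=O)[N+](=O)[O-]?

Heavy atoms from the SMILES: 8 C, 3 N, 5 O.
Implicit hydrogens by atom environment:
  3 × O: no H
  2 × C: 2 H each → 4
  2 × C (aromatic): 1 H each → 2
  2 × C (aromatic): no H
  2 × O (charge -1): no H
  1 × C: 1 H
  1 × C: no H
  1 × N: 1 H
  1 × N (aromatic): no H
  1 × N (charge +1): no H
  Total hydrogens = 8.
Net charge -1.
Molecular formula: C8H8N3O5-

C8H8N3O5-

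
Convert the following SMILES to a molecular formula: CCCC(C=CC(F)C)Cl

Heavy atoms from the SMILES: 8 C, 1 Cl, 1 F.
Implicit hydrogens by atom environment:
  4 × C: 1 H each → 4
  2 × C: 3 H each → 6
  2 × C: 2 H each → 4
  1 × Cl: no H
  1 × F: no H
  Total hydrogens = 14.
Molecular formula: C8H14ClF

C8H14ClF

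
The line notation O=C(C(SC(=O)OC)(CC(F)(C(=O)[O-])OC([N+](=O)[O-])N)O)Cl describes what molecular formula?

C8H9ClFN2O9S-

Heavy atoms from the SMILES: 8 C, 1 Cl, 1 F, 2 N, 9 O, 1 S.
Implicit hydrogens by atom environment:
  6 × O: no H
  5 × C: no H
  2 × O (charge -1): no H
  1 × C: 3 H
  1 × C: 2 H
  1 × C: 1 H
  1 × Cl: no H
  1 × F: no H
  1 × N: 2 H
  1 × N (charge +1): no H
  1 × O: 1 H
  1 × S: no H
  Total hydrogens = 9.
Net charge -1.
Molecular formula: C8H9ClFN2O9S-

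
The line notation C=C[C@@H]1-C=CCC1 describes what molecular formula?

C7H10

Heavy atoms from the SMILES: 7 C.
Implicit hydrogens by atom environment:
  4 × C: 1 H each → 4
  3 × C: 2 H each → 6
  Total hydrogens = 10.
Molecular formula: C7H10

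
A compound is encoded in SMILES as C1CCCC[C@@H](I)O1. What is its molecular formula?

C6H11IO

Heavy atoms from the SMILES: 6 C, 1 I, 1 O.
Implicit hydrogens by atom environment:
  5 × C: 2 H each → 10
  1 × C: 1 H
  1 × I: no H
  1 × O: no H
  Total hydrogens = 11.
Molecular formula: C6H11IO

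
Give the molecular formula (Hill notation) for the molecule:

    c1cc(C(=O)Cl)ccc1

Heavy atoms from the SMILES: 7 C, 1 Cl, 1 O.
Implicit hydrogens by atom environment:
  5 × C (aromatic): 1 H each → 5
  1 × C (aromatic): no H
  1 × C: no H
  1 × Cl: no H
  1 × O: no H
  Total hydrogens = 5.
Molecular formula: C7H5ClO

C7H5ClO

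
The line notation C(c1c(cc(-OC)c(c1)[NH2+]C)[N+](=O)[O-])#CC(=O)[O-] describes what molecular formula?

Heavy atoms from the SMILES: 11 C, 2 N, 5 O.
Implicit hydrogens by atom environment:
  4 × C (aromatic): no H
  3 × C: no H
  3 × O: no H
  2 × C: 3 H each → 6
  2 × C (aromatic): 1 H each → 2
  2 × O (charge -1): no H
  1 × N (charge +1): 2 H
  1 × N (charge +1): no H
  Total hydrogens = 10.
Molecular formula: C11H10N2O5

C11H10N2O5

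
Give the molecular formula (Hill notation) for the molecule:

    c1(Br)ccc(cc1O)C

Heavy atoms from the SMILES: 1 Br, 7 C, 1 O.
Implicit hydrogens by atom environment:
  3 × C (aromatic): 1 H each → 3
  3 × C (aromatic): no H
  1 × Br: no H
  1 × C: 3 H
  1 × O: 1 H
  Total hydrogens = 7.
Molecular formula: C7H7BrO

C7H7BrO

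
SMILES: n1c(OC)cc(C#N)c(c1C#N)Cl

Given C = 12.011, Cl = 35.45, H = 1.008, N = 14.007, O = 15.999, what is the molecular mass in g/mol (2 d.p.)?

Molecular formula: C8H4ClN3O.
M = 8×12.011 + 1×35.45 + 4×1.008 + 3×14.007 + 1×15.999 = 193.59 g/mol.

193.59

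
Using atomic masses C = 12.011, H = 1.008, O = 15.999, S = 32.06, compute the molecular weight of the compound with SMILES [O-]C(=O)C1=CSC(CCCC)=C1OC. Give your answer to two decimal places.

Molecular formula: C10H13O3S-.
M = 10×12.011 + 13×1.008 + 3×15.999 + 1×32.06 = 213.27 g/mol.

213.27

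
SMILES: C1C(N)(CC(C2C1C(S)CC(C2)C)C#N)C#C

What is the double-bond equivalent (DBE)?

6

Molecular formula from the SMILES: C14H20N2S.
DoU = (2C + 2 + N − H − X)/2 = (2·14 + 2 + 2 − 20 − 0)/2 = 12/2 = 6.
(Structurally: 2 ring(s) + 4 π bond(s) = 6.)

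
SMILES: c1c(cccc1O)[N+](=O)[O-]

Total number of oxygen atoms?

3

The symbol for oxygen appears 3 times in the SMILES.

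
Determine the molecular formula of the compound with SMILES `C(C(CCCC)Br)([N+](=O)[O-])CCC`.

C9H18BrNO2

Heavy atoms from the SMILES: 1 Br, 9 C, 1 N, 2 O.
Implicit hydrogens by atom environment:
  5 × C: 2 H each → 10
  2 × C: 3 H each → 6
  2 × C: 1 H each → 2
  1 × Br: no H
  1 × N (charge +1): no H
  1 × O: no H
  1 × O (charge -1): no H
  Total hydrogens = 18.
Molecular formula: C9H18BrNO2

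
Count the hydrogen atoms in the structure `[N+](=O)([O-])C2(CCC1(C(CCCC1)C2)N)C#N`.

Hydrogens are implicit in SMILES; fill each atom to its normal valence:
  7 × C: 2 H each → 14
  3 × C: no H
  1 × C: 1 H
  1 × N: 2 H
  1 × N: no H
  1 × N (charge +1): no H
  1 × O: no H
  1 × O (charge -1): no H
  Total hydrogens = 17.

17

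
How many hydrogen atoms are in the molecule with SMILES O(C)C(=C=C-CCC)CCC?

18

Hydrogens are implicit in SMILES; fill each atom to its normal valence:
  4 × C: 2 H each → 8
  3 × C: 3 H each → 9
  2 × C: no H
  1 × C: 1 H
  1 × O: no H
  Total hydrogens = 18.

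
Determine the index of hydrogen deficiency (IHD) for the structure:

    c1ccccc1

Molecular formula from the SMILES: C6H6.
DoU = (2C + 2 + N − H − X)/2 = (2·6 + 2 + 0 − 6 − 0)/2 = 8/2 = 4.
(Structurally: 1 ring(s) + 3 π bond(s) = 4.)

4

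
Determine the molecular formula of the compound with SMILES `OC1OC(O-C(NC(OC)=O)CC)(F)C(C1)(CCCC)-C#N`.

Heavy atoms from the SMILES: 14 C, 1 F, 2 N, 5 O.
Implicit hydrogens by atom environment:
  5 × C: 2 H each → 10
  4 × C: no H
  4 × O: no H
  3 × C: 3 H each → 9
  2 × C: 1 H each → 2
  1 × F: no H
  1 × N: 1 H
  1 × N: no H
  1 × O: 1 H
  Total hydrogens = 23.
Molecular formula: C14H23FN2O5

C14H23FN2O5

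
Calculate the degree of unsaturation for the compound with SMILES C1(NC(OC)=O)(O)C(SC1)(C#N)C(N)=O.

Molecular formula from the SMILES: C7H9N3O4S.
DoU = (2C + 2 + N − H − X)/2 = (2·7 + 2 + 3 − 9 − 0)/2 = 10/2 = 5.
(Structurally: 1 ring(s) + 4 π bond(s) = 5.)

5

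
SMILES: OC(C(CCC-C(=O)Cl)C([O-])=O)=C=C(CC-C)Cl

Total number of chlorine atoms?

The symbol for chlorine appears 2 times in the SMILES.

2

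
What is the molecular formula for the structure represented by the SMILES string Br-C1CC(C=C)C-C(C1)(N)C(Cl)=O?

C9H13BrClNO

Heavy atoms from the SMILES: 1 Br, 9 C, 1 Cl, 1 N, 1 O.
Implicit hydrogens by atom environment:
  4 × C: 2 H each → 8
  3 × C: 1 H each → 3
  2 × C: no H
  1 × Br: no H
  1 × Cl: no H
  1 × N: 2 H
  1 × O: no H
  Total hydrogens = 13.
Molecular formula: C9H13BrClNO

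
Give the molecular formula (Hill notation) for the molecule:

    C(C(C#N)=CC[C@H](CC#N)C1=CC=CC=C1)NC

Heavy atoms from the SMILES: 15 C, 3 N.
Implicit hydrogens by atom environment:
  5 × C (aromatic): 1 H each → 5
  3 × C: 2 H each → 6
  3 × C: no H
  2 × C: 1 H each → 2
  2 × N: no H
  1 × C: 3 H
  1 × C (aromatic): no H
  1 × N: 1 H
  Total hydrogens = 17.
Molecular formula: C15H17N3

C15H17N3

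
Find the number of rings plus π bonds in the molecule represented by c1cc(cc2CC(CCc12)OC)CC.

5

Molecular formula from the SMILES: C13H18O.
DoU = (2C + 2 + N − H − X)/2 = (2·13 + 2 + 0 − 18 − 0)/2 = 10/2 = 5.
(Structurally: 2 ring(s) + 3 π bond(s) = 5.)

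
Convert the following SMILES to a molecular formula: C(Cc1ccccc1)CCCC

Heavy atoms from the SMILES: 12 C.
Implicit hydrogens by atom environment:
  5 × C: 2 H each → 10
  5 × C (aromatic): 1 H each → 5
  1 × C: 3 H
  1 × C (aromatic): no H
  Total hydrogens = 18.
Molecular formula: C12H18

C12H18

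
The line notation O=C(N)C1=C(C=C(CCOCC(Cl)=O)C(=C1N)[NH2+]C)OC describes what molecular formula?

Heavy atoms from the SMILES: 13 C, 1 Cl, 3 N, 4 O.
Implicit hydrogens by atom environment:
  5 × C (aromatic): no H
  4 × O: no H
  3 × C: 2 H each → 6
  2 × C: 3 H each → 6
  2 × C: no H
  2 × N: 2 H each → 4
  1 × C (aromatic): 1 H
  1 × Cl: no H
  1 × N (charge +1): 2 H
  Total hydrogens = 19.
Net charge +1.
Molecular formula: C13H19ClN3O4+

C13H19ClN3O4+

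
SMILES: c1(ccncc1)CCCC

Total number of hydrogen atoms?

13

Hydrogens are implicit in SMILES; fill each atom to its normal valence:
  4 × C (aromatic): 1 H each → 4
  3 × C: 2 H each → 6
  1 × C: 3 H
  1 × C (aromatic): no H
  1 × N (aromatic): no H
  Total hydrogens = 13.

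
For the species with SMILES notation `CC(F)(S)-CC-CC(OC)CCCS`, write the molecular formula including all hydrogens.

C10H21FOS2

Heavy atoms from the SMILES: 10 C, 1 F, 1 O, 2 S.
Implicit hydrogens by atom environment:
  6 × C: 2 H each → 12
  2 × C: 3 H each → 6
  2 × S: 1 H each → 2
  1 × C: 1 H
  1 × C: no H
  1 × F: no H
  1 × O: no H
  Total hydrogens = 21.
Molecular formula: C10H21FOS2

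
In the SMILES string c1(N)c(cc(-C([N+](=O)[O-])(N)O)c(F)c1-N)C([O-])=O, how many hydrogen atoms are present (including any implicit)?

8

Hydrogens are implicit in SMILES; fill each atom to its normal valence:
  5 × C (aromatic): no H
  3 × N: 2 H each → 6
  2 × C: no H
  2 × O: no H
  2 × O (charge -1): no H
  1 × C (aromatic): 1 H
  1 × F: no H
  1 × N (charge +1): no H
  1 × O: 1 H
  Total hydrogens = 8.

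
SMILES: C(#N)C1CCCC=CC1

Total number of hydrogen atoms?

Hydrogens are implicit in SMILES; fill each atom to its normal valence:
  4 × C: 2 H each → 8
  3 × C: 1 H each → 3
  1 × C: no H
  1 × N: no H
  Total hydrogens = 11.

11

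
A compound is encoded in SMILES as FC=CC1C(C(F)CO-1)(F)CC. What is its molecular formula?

C8H11F3O

Heavy atoms from the SMILES: 8 C, 3 F, 1 O.
Implicit hydrogens by atom environment:
  4 × C: 1 H each → 4
  3 × F: no H
  2 × C: 2 H each → 4
  1 × C: 3 H
  1 × C: no H
  1 × O: no H
  Total hydrogens = 11.
Molecular formula: C8H11F3O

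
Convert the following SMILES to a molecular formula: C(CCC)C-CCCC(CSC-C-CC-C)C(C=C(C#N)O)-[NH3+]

Heavy atoms from the SMILES: 19 C, 2 N, 1 O, 1 S.
Implicit hydrogens by atom environment:
  12 × C: 2 H each → 24
  3 × C: 1 H each → 3
  2 × C: 3 H each → 6
  2 × C: no H
  1 × N (charge +1): 3 H
  1 × N: no H
  1 × O: 1 H
  1 × S: no H
  Total hydrogens = 37.
Net charge +1.
Molecular formula: C19H37N2OS+

C19H37N2OS+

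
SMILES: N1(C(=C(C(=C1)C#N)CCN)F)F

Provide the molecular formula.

Heavy atoms from the SMILES: 7 C, 2 F, 3 N.
Implicit hydrogens by atom environment:
  3 × C (aromatic): no H
  2 × C: 2 H each → 4
  2 × F: no H
  1 × C (aromatic): 1 H
  1 × C: no H
  1 × N: 2 H
  1 × N (aromatic): no H
  1 × N: no H
  Total hydrogens = 7.
Molecular formula: C7H7F2N3

C7H7F2N3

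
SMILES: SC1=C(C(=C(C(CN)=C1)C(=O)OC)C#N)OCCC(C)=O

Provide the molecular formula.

Heavy atoms from the SMILES: 14 C, 2 N, 4 O, 1 S.
Implicit hydrogens by atom environment:
  5 × C (aromatic): no H
  4 × O: no H
  3 × C: 2 H each → 6
  3 × C: no H
  2 × C: 3 H each → 6
  1 × C (aromatic): 1 H
  1 × N: 2 H
  1 × N: no H
  1 × S: 1 H
  Total hydrogens = 16.
Molecular formula: C14H16N2O4S

C14H16N2O4S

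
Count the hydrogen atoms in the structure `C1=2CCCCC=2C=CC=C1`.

Hydrogens are implicit in SMILES; fill each atom to its normal valence:
  4 × C: 2 H each → 8
  4 × C (aromatic): 1 H each → 4
  2 × C (aromatic): no H
  Total hydrogens = 12.

12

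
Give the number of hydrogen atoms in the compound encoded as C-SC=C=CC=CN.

Hydrogens are implicit in SMILES; fill each atom to its normal valence:
  4 × C: 1 H each → 4
  1 × C: 3 H
  1 × C: no H
  1 × N: 2 H
  1 × S: no H
  Total hydrogens = 9.

9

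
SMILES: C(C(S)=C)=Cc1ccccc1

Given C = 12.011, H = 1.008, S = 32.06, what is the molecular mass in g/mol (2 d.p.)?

Molecular formula: C10H10S.
M = 10×12.011 + 10×1.008 + 1×32.06 = 162.25 g/mol.

162.25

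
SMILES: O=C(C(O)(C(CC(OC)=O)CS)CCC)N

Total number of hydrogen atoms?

Hydrogens are implicit in SMILES; fill each atom to its normal valence:
  4 × C: 2 H each → 8
  3 × C: no H
  3 × O: no H
  2 × C: 3 H each → 6
  1 × C: 1 H
  1 × N: 2 H
  1 × O: 1 H
  1 × S: 1 H
  Total hydrogens = 19.

19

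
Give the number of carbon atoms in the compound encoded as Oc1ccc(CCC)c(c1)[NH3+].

The symbol for carbon appears 9 times in the SMILES. Lowercase c denotes aromatic carbon and counts toward C.

9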